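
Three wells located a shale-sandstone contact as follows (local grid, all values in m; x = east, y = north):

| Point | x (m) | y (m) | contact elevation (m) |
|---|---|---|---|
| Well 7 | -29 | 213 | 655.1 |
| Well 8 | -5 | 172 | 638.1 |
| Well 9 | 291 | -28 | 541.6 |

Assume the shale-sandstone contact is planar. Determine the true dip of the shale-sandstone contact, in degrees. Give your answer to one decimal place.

Let the plane be z = a·x + b·y + c.
Well 8−Well 7: 24a − 41b = −17;  Well 9−Well 7: 320a − 241b = −113.5.
Solving gives a = −0.07586, b = 0.37023.
Gradient magnitude |∇z| = √(a² + b²) = √(0.00575 + 0.13707) = 0.37792.
True dip = arctan(0.37792) = 20.7°, dipping toward SSE (azimuth ≈ 168°).

20.7°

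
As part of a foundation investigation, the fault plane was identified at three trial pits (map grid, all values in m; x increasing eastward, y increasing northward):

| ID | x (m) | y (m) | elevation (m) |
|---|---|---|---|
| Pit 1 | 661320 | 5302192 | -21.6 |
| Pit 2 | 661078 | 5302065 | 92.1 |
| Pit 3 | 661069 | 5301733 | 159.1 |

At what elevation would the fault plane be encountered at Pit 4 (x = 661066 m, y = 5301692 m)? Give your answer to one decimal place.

168.1 m

Let the plane be z = a·x + b·y + c.
Pit 2−Pit 1: −242a − 127b = 113.7;  Pit 3−Pit 1: −251a − 459b = 180.7.
Solving gives a = −0.369179682, b = −0.191799346.
Then c = -21.6 − a·661320 − b·5302192 = 1261081.27.
At (661066, 5301692): z = −244052.1 − 1016861.1 + 1261081.27 = 168.1 m.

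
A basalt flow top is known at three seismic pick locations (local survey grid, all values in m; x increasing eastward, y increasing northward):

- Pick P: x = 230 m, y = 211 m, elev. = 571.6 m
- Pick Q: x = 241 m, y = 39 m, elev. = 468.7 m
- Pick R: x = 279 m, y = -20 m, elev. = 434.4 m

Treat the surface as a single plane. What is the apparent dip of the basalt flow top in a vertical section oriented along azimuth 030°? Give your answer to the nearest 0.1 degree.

28.1°

Let the plane be z = a·x + b·y + c.
Pick Q−Pick P: 11a − 172b = −102.9;  Pick R−Pick P: 49a − 231b = −137.2.
Solving gives a = 0.02913, b = 0.60012.
Unit vector along 030° is (sin 30°, cos 30°) = (0.5000, 0.8660).
Slope in that direction = a·(0.5000) + b·(0.8660) = 0.53428.
Apparent dip = arctan|0.53428| = 28.1° (true dip is 31.0°, so apparent ≤ true as expected).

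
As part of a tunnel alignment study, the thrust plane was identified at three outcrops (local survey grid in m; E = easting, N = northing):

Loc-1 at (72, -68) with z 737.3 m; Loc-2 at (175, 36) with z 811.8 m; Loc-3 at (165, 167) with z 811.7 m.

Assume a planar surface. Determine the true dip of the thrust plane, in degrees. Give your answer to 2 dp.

Let the plane be z = a·E + b·N + c.
Loc-2−Loc-1: 103a + 104b = 74.5;  Loc-3−Loc-1: 93a + 235b = 74.4.
Solving gives a = 0.67226, b = 0.05055.
Gradient magnitude |∇z| = √(a² + b²) = √(0.45193 + 0.00256) = 0.67415.
True dip = arctan(0.67415) = 33.99°, dipping toward W (azimuth ≈ 266°).

33.99°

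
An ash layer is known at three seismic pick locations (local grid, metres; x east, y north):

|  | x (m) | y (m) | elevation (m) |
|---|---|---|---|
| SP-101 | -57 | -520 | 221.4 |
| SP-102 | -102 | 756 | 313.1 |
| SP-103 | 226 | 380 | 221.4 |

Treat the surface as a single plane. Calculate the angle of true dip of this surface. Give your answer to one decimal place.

12.2°

Let the plane be z = a·x + b·y + c.
SP-102−SP-101: −45a + 1276b = 91.7;  SP-103−SP-101: 283a + 900b = 0.
Solving gives a = −0.20550, b = 0.06462.
Gradient magnitude |∇z| = √(a² + b²) = √(0.04223 + 0.00418) = 0.21542.
True dip = arctan(0.21542) = 12.2°, dipping toward ESE (azimuth ≈ 107°).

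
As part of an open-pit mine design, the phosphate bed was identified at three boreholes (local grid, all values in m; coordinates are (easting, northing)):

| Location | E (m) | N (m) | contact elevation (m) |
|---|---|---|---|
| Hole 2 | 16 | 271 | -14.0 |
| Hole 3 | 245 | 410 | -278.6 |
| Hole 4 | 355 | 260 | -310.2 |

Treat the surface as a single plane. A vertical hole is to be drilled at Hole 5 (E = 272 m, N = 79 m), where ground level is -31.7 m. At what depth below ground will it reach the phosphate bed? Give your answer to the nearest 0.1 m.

Let the plane be z = a·E + b·N + c.
Hole 3−Hole 2: 229a + 139b = −264.6;  Hole 4−Hole 2: 339a − 11b = −296.2.
Solving gives a = −0.88804, b = −0.44056.
Then c = -14 − a·16 − b·271 = 119.60.
At (272, 79): z_contact = −241.55 − 34.80 + 119.60 = -156.75 m.
Depth below ground = -31.7 − (-156.75) = 125.1 m.

125.1 m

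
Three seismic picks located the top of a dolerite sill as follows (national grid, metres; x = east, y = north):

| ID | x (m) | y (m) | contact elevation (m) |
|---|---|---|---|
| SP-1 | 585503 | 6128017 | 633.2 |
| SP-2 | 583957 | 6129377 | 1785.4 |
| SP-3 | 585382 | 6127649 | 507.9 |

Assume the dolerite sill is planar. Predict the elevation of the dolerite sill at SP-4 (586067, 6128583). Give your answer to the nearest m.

Let the plane be z = a·x + b·y + c.
SP-2−SP-1: −1546a + 1360b = 1152.2;  SP-3−SP-1: −121a − 368b = −125.3.
Solving gives a = −0.34574744, b = 0.45417239.
Then c = 633.2 − a·585503 − b·6128017 = −2580106.78.
At (586067, 6128583): z = −202631.2 + 2783433.2 − 2580106.78 = 695.3 m.

695 m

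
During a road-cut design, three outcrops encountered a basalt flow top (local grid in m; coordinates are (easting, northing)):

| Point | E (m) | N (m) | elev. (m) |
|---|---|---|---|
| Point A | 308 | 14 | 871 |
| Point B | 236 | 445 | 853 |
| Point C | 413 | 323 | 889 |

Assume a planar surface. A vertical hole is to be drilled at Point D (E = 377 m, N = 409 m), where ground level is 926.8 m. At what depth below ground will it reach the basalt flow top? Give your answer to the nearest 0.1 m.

Two edge vectors: Point A→Point B = (-72, 431, -18), Point A→Point C = (105, 309, 18).
Normal n = (Point A→Point B) × (Point A→Point C) = (13320, -594, -67503).
So ∂z/∂E = −n_x/n_z = 0.19732 and ∂z/∂N = −n_y/n_z = −0.00880.
Intercept c from Point A: 871 − 60.78 + 0.12 = 810.35.
At (377, 409): z_contact = 74.39 − 3.60 + 810.35 = 881.14 m.
Depth below ground = 926.8 − 881.14 = 45.7 m.

45.7 m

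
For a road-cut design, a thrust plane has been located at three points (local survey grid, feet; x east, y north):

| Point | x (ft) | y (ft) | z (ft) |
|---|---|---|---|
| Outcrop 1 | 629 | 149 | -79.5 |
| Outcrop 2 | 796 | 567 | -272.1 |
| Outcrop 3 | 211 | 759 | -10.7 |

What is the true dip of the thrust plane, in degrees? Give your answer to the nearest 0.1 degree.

Two edge vectors: Outcrop 1→Outcrop 2 = (167, 418, -192.6), Outcrop 1→Outcrop 3 = (-418, 610, 68.8).
Normal n = (Outcrop 1→Outcrop 2) × (Outcrop 1→Outcrop 3) = (146244.4, 69017.2, 276594).
So ∂z/∂x = −n_x/n_z = −0.52873 and ∂z/∂y = −n_y/n_z = −0.24953.
Gradient magnitude |∇z| = √(a² + b²) = √(0.27956 + 0.06226) = 0.58466.
True dip = arctan(0.58466) = 30.3°, dipping toward ENE (azimuth ≈ 065°).

30.3°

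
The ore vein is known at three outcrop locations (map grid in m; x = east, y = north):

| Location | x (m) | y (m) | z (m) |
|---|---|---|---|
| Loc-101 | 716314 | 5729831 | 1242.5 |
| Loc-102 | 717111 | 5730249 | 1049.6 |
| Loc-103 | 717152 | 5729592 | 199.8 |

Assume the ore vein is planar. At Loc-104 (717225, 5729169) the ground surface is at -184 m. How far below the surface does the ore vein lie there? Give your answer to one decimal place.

204.9 m

Let the plane be z = a·x + b·y + c.
Loc-102−Loc-101: 797a + 418b = −192.9;  Loc-103−Loc-101: 838a − 239b = −1042.7.
Solving gives a = −0.891237261, b = 1.237837553.
Then c = 1242.5 − a·716314 − b·5729831 = −6452951.76.
At (717225, 5729169): z_contact = −639217.64 + 7091780.54 − 6452951.76 = -388.87 m.
Depth below ground = -184 − (-388.87) = 204.9 m.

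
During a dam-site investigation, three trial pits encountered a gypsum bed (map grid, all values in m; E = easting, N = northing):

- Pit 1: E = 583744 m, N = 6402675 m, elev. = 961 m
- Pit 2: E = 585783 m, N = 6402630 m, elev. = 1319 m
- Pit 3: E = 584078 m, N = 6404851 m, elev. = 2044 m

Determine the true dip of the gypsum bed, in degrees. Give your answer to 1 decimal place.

Let the plane be z = a·E + b·N + c.
Pit 2−Pit 1: 2039a − 45b = 358;  Pit 3−Pit 1: 334a + 2176b = 1083.
Solving gives a = 0.18593, b = 0.46916.
Gradient magnitude |∇z| = √(a² + b²) = √(0.03457 + 0.22011) = 0.50466.
True dip = arctan(0.50466) = 26.8°, dipping toward SSW (azimuth ≈ 202°).

26.8°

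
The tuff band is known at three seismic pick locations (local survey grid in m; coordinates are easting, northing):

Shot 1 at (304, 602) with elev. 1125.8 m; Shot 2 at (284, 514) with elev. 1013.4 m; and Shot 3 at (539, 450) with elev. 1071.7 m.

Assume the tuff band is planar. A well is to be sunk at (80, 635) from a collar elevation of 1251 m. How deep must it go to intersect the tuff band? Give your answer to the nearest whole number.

203 m

Let the plane be z = a·easting + b·northing + c.
Shot 2−Shot 1: −20a − 88b = −112.4;  Shot 3−Shot 1: 235a − 152b = −54.1.
Solving gives a = 0.51956, b = 1.15919.
Then c = 1125.8 − a·304 − b·602 = 270.02.
At (80, 635): z_contact = 41.6 + 736.1 + 270.02 = 1047.7 m.
Depth below ground = 1251 − 1047.7 = 203 m.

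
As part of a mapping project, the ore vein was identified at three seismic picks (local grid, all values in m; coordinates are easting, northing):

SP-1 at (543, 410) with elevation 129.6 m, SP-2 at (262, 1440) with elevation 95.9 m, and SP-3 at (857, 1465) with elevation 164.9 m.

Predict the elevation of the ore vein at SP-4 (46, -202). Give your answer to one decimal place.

Two edge vectors: SP-1→SP-2 = (-281, 1030, -33.7), SP-1→SP-3 = (314, 1055, 35.3).
Normal n = (SP-1→SP-2) × (SP-1→SP-3) = (71912.5, -662.5, -619875).
So ∂z/∂easting = −n_x/n_z = 0.116011 and ∂z/∂northing = −n_y/n_z = −0.001069.
Intercept c from SP-1: 129.6 − 62.99 + 0.44 = 67.04.
At (46, -202): z = 5.3 + 0.2 + 67.04 = 72.6 m.

72.6 m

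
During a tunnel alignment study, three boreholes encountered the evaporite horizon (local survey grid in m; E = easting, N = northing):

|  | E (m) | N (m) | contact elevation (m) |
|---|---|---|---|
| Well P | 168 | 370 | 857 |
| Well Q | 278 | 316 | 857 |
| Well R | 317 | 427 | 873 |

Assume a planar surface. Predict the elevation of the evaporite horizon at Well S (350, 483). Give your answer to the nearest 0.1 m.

Two edge vectors: Well P→Well Q = (110, -54, 0), Well P→Well R = (149, 57, 16).
Normal n = (Well P→Well Q) × (Well P→Well R) = (-864, -1760, 14316).
So ∂z/∂E = −n_x/n_z = 0.06035 and ∂z/∂N = −n_y/n_z = 0.12294.
Intercept c from Well P: 857 − 10.14 − 45.49 = 801.37.
At (350, 483): z = 21.1 + 59.4 + 801.37 = 881.9 m.

881.9 m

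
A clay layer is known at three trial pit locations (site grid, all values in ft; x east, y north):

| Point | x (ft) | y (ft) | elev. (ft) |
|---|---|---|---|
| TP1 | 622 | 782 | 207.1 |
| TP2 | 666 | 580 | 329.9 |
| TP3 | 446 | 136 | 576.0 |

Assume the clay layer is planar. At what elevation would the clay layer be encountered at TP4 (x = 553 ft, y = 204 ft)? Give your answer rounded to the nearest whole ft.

544 ft

Let the plane be z = a·x + b·y + c.
TP2−TP1: 44a − 202b = 122.8;  TP3−TP1: −176a − 646b = 368.9.
Solving gives a = 0.07520, b = −0.59154.
Then c = 207.1 − a·622 − b·782 = 622.91.
At (553, 204): z = 41.6 − 120.7 + 622.91 = 543.8 ft.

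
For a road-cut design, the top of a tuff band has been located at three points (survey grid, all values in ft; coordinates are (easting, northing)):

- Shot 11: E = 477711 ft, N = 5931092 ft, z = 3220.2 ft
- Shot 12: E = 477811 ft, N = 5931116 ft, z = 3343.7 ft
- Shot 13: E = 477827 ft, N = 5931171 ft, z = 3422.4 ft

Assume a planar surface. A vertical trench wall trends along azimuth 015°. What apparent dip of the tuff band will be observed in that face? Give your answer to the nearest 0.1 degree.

53.7°

Let the plane be z = a·E + b·N + c.
Shot 12−Shot 11: 100a + 24b = 123.5;  Shot 13−Shot 11: 116a + 79b = 202.2.
Solving gives a = 0.95850, b = 1.15207.
Unit vector along 015° is (sin 15°, cos 15°) = (0.2588, 0.9659).
Slope in that direction = a·(0.2588) + b·(0.9659) = 1.36089.
Apparent dip = arctan|1.36089| = 53.7° (true dip is 56.3°, so apparent ≤ true as expected).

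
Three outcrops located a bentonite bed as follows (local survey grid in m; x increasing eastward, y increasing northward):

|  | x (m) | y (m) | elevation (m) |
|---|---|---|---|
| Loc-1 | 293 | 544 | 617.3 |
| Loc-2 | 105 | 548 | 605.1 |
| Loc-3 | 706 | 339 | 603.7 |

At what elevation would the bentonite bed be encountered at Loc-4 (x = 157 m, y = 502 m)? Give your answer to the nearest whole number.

599 m

Let the plane be z = a·x + b·y + c.
Loc-2−Loc-1: −188a + 4b = −12.2;  Loc-3−Loc-1: 413a − 205b = −13.6.
Solving gives a = 0.06927, b = 0.20590.
Then c = 617.3 − a·293 − b·544 = 484.99.
At (157, 502): z = 10.9 + 103.4 + 484.99 = 599.2 m.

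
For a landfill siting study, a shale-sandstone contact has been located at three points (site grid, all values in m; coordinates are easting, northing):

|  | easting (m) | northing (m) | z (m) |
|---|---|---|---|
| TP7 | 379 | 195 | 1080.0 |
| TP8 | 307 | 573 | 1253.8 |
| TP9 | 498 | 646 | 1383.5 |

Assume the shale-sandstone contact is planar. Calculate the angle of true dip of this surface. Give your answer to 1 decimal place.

35.8°

Two edge vectors: TP7→TP8 = (-72, 378, 173.8), TP7→TP9 = (119, 451, 303.5).
Normal n = (TP7→TP8) × (TP7→TP9) = (36339.2, 42534.2, -77454).
So ∂z/∂easting = −n_x/n_z = 0.46917 and ∂z/∂northing = −n_y/n_z = 0.54915.
Gradient magnitude |∇z| = √(a² + b²) = √(0.22012 + 0.30157) = 0.72228.
True dip = arctan(0.72228) = 35.8°, dipping toward SW (azimuth ≈ 221°).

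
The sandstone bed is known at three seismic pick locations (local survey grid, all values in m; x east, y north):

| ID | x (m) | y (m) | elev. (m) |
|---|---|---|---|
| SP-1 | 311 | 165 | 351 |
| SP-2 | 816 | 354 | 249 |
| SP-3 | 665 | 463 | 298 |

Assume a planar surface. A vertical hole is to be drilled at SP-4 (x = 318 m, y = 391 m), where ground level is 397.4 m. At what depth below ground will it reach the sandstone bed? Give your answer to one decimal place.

Two edge vectors: SP-1→SP-2 = (505, 189, -102), SP-1→SP-3 = (354, 298, -53).
Normal n = (SP-1→SP-2) × (SP-1→SP-3) = (20379, -9343, 83584).
So ∂z/∂x = −n_x/n_z = −0.24381 and ∂z/∂y = −n_y/n_z = 0.11178.
Intercept c from SP-1: 351 + 75.83 − 18.44 = 408.38.
At (318, 391): z_contact = −77.53 + 43.71 + 408.38 = 374.56 m.
Depth below ground = 397.4 − 374.56 = 22.8 m.

22.8 m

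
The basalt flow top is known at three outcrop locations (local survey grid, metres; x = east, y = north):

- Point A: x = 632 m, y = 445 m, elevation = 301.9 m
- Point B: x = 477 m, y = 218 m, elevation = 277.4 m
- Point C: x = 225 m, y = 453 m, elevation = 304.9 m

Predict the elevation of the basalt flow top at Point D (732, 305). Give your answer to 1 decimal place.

Two edge vectors: Point A→Point B = (-155, -227, -24.5), Point A→Point C = (-407, 8, 3).
Normal n = (Point A→Point B) × (Point A→Point C) = (-485, 10436.5, -93629).
So ∂z/∂x = −n_x/n_z = −0.00518 and ∂z/∂y = −n_y/n_z = 0.11147.
Intercept c from Point A: 301.9 + 3.27 − 49.60 = 255.57.
At (732, 305): z = −3.8 + 34.0 + 255.57 = 285.8 m.

285.8 m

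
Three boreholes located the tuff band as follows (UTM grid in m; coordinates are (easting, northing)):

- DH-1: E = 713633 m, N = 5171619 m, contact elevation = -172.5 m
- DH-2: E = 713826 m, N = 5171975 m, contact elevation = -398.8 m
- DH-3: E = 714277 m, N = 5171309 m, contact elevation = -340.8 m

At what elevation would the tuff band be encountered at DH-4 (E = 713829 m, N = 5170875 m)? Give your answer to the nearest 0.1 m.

Let the plane be z = a·E + b·N + c.
DH-2−DH-1: 193a + 356b = −226.3;  DH-3−DH-1: 644a − 310b = −168.3.
Solving gives a = −0.449915252, b = −0.391759428.
Then c = -172.5 − a·713633 − b·5171619 = 2346932.37.
At (713829, 5170875): z = −321162.6 − 2025739.0 + 2346932.37 = 30.8 m.

30.8 m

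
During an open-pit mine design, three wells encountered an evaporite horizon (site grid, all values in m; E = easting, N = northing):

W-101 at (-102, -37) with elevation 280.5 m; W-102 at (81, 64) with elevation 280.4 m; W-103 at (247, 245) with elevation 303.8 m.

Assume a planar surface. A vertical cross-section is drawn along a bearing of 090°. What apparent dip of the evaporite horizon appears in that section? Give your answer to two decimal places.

Let the plane be z = a·E + b·N + c.
W-102−W-101: 183a + 101b = −0.1;  W-103−W-101: 349a + 282b = 23.3.
Solving gives a = −0.14560, b = 0.26281.
Unit vector along 090° is (sin 90°, cos 90°) = (1.0000, 0.0000).
Slope in that direction = a·(1.0000) + b·(0.0000) = −0.14560.
Apparent dip = arctan|0.14560| = 8.28° (true dip is 16.7°, so apparent ≤ true as expected).

8.28°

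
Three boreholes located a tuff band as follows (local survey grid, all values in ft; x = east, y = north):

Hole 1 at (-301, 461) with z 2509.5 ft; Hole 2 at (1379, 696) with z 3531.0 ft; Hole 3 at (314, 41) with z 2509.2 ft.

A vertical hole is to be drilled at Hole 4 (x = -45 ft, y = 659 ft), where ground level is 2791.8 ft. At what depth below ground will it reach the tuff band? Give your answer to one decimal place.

6.7 ft

Two edge vectors: Hole 1→Hole 2 = (1680, 235, 1021.5), Hole 1→Hole 3 = (615, -420, -0.3).
Normal n = (Hole 1→Hole 2) × (Hole 1→Hole 3) = (428959.5, 628726.5, -850125).
So ∂z/∂x = −n_x/n_z = 0.504584 and ∂z/∂y = −n_y/n_z = 0.739569.
Intercept c from Hole 1: 2509.5 + 151.88 − 340.94 = 2320.44.
At (-45, 659): z_contact = −22.71 + 487.38 + 2320.44 = 2785.11 ft.
Depth below ground = 2791.8 − 2785.11 = 6.7 ft.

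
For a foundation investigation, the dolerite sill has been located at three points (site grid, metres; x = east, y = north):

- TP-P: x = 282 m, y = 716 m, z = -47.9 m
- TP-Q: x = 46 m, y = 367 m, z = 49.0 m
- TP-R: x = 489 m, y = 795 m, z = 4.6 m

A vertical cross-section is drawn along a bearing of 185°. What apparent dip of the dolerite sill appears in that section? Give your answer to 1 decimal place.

29.3°

Let the plane be z = a·x + b·y + c.
TP-Q−TP-P: −236a − 349b = 96.9;  TP-R−TP-P: 207a + 79b = 52.5.
Solving gives a = 0.48467, b = −0.60539.
Unit vector along 185° is (sin 185°, cos 185°) = (-0.0872, -0.9962).
Slope in that direction = a·(-0.0872) + b·(-0.9962) = 0.56084.
Apparent dip = arctan|0.56084| = 29.3° (true dip is 37.8°, so apparent ≤ true as expected).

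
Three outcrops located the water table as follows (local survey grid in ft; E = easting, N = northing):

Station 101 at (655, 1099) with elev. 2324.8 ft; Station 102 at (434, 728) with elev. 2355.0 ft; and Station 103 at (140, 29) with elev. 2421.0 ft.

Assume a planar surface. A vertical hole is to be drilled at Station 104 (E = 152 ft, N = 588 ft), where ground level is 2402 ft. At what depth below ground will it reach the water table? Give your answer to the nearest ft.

50 ft

Two edge vectors: Station 101→Station 102 = (-221, -371, 30.2), Station 101→Station 103 = (-515, -1070, 96.2).
Normal n = (Station 101→Station 102) × (Station 101→Station 103) = (-3376.2, 5707.2, 45405).
So ∂z/∂E = −n_x/n_z = 0.07436 and ∂z/∂N = −n_y/n_z = −0.12570.
Intercept c from Station 101: 2324.8 − 48.70 + 138.14 = 2414.24.
At (152, 588): z_contact = 11.3 − 73.9 + 2414.24 = 2351.6 ft.
Depth below ground = 2402 − 2351.6 = 50 ft.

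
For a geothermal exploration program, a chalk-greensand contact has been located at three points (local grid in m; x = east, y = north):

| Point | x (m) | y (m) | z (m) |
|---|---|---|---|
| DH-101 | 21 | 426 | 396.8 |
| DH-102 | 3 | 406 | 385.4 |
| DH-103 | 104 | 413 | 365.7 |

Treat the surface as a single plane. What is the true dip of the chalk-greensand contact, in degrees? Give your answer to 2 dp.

Let the plane be z = a·x + b·y + c.
DH-102−DH-101: −18a − 20b = −11.4;  DH-103−DH-101: 83a − 13b = −31.1.
Solving gives a = −0.25016, b = 0.79514.
Gradient magnitude |∇z| = √(a² + b²) = √(0.06258 + 0.63225) = 0.83357.
True dip = arctan(0.83357) = 39.81°, dipping toward SSE (azimuth ≈ 163°).

39.81°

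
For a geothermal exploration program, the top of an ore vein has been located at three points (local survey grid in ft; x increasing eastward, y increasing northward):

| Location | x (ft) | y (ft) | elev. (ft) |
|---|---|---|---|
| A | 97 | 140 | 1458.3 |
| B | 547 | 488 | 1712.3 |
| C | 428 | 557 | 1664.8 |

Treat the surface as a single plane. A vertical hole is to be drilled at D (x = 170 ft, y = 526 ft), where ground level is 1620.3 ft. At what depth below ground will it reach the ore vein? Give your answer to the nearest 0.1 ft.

Let the plane be z = a·x + b·y + c.
B−A: 450a + 348b = 254;  C−A: 331a + 417b = 206.5.
Solving gives a = 0.46998, b = 0.12215.
Then c = 1458.3 − a·97 − b·140 = 1395.61.
At (170, 526): z_contact = 79.90 + 64.25 + 1395.61 = 1539.76 ft.
Depth below ground = 1620.3 − 1539.76 = 80.5 ft.

80.5 ft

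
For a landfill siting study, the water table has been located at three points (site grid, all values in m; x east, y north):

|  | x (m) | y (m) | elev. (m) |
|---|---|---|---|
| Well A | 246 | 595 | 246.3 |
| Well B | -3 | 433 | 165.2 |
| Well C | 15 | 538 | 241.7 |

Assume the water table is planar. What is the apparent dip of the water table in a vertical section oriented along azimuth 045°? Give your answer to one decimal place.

Two edge vectors: Well A→Well B = (-249, -162, -81.1), Well A→Well C = (-231, -57, -4.6).
Normal n = (Well A→Well B) × (Well A→Well C) = (-3877.5, 17588.7, -23229).
So ∂z/∂x = −n_x/n_z = −0.16692 and ∂z/∂y = −n_y/n_z = 0.75719.
Unit vector along 045° is (sin 45°, cos 45°) = (0.7071, 0.7071).
Slope in that direction = a·(0.7071) + b·(0.7071) = 0.41738.
Apparent dip = arctan|0.41738| = 22.7° (true dip is 37.8°, so apparent ≤ true as expected).

22.7°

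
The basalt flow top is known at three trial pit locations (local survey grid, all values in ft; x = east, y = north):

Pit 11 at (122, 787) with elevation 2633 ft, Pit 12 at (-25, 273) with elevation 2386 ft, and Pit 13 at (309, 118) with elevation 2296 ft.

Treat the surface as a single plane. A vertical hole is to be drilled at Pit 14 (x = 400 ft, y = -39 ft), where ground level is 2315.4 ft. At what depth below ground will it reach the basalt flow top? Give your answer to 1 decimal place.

100.4 ft

Let the plane be z = a·x + b·y + c.
Pit 12−Pit 11: −147a − 514b = −247;  Pit 13−Pit 11: 187a − 669b = −337.
Solving gives a = −0.04101, b = 0.49227.
Then c = 2633 − a·122 − b·787 = 2250.58.
At (400, -39): z_contact = −16.40 − 19.20 + 2250.58 = 2214.98 ft.
Depth below ground = 2315.4 − 2214.98 = 100.4 ft.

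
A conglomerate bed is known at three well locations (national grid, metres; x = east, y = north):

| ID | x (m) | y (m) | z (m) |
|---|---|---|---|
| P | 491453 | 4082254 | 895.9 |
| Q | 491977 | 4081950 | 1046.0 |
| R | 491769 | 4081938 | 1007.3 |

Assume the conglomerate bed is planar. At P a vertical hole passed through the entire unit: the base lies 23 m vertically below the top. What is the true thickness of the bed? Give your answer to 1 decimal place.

Let the plane be z = a·x + b·y + c.
Q−P: 524a − 304b = 150.1;  R−P: 316a − 316b = 111.4.
Solving gives a = 0.19514, b = −0.15739.
|∇z| = √(a²+b²) = 0.25070, so dip δ = arctan(0.25070) = 14.07°.
True thickness = vertical thickness × cos δ = 23 × cos 14.07° = 22.3 m.

22.3 m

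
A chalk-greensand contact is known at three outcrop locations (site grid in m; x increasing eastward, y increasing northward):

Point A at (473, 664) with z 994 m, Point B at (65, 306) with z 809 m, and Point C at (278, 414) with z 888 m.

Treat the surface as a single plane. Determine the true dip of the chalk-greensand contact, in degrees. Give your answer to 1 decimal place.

18.8°

Two edge vectors: Point A→Point B = (-408, -358, -185), Point A→Point C = (-195, -250, -106).
Normal n = (Point A→Point B) × (Point A→Point C) = (-8302, -7173, 32190).
So ∂z/∂x = −n_x/n_z = 0.25791 and ∂z/∂y = −n_y/n_z = 0.22283.
Gradient magnitude |∇z| = √(a² + b²) = √(0.06652 + 0.04965) = 0.34084.
True dip = arctan(0.34084) = 18.8°, dipping toward SW (azimuth ≈ 229°).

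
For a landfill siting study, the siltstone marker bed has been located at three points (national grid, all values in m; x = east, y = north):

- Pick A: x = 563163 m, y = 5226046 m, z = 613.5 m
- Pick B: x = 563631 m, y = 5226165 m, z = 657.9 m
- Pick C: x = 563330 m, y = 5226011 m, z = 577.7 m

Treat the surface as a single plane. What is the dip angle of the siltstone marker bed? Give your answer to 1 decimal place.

33.9°

Two edge vectors: Pick A→Pick B = (468, 119, 44.4), Pick A→Pick C = (167, -35, -35.8).
Normal n = (Pick A→Pick B) × (Pick A→Pick C) = (-2706.2, 24169.2, -36253).
So ∂z/∂x = −n_x/n_z = −0.07465 and ∂z/∂y = −n_y/n_z = 0.66668.
Gradient magnitude |∇z| = √(a² + b²) = √(0.00557 + 0.44446) = 0.67085.
True dip = arctan(0.67085) = 33.9°, dipping toward S (azimuth ≈ 174°).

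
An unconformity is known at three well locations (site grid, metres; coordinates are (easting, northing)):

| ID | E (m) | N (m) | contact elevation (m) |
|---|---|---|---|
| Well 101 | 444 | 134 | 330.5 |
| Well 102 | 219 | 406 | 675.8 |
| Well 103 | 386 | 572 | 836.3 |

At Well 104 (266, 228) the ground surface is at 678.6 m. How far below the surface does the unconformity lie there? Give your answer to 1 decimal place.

212.2 m

Two edge vectors: Well 101→Well 102 = (-225, 272, 345.3), Well 101→Well 103 = (-58, 438, 505.8).
Normal n = (Well 101→Well 102) × (Well 101→Well 103) = (-13663.8, 93777.6, -82774).
So ∂z/∂E = −n_x/n_z = −0.16507 and ∂z/∂N = −n_y/n_z = 1.13294.
Intercept c from Well 101: 330.5 + 73.29 − 151.81 = 251.98.
At (266, 228): z_contact = −43.91 + 258.31 + 251.98 = 466.38 m.
Depth below ground = 678.6 − 466.38 = 212.2 m.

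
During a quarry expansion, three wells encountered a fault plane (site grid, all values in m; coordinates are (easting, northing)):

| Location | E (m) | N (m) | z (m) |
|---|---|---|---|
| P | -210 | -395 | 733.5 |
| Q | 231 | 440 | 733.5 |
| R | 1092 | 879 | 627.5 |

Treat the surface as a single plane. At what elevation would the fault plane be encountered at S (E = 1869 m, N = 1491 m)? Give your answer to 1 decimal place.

Two edge vectors: P→Q = (441, 835, 0), P→R = (1302, 1274, -106).
Normal n = (P→Q) × (P→R) = (-88510, 46746, -525336).
So ∂z/∂E = −n_x/n_z = −0.168483 and ∂z/∂N = −n_y/n_z = 0.088983.
Intercept c from P: 733.5 − 35.38 + 35.15 = 733.27.
At (1869, 1491): z = −314.9 + 132.7 + 733.27 = 551.0 m.

551.0 m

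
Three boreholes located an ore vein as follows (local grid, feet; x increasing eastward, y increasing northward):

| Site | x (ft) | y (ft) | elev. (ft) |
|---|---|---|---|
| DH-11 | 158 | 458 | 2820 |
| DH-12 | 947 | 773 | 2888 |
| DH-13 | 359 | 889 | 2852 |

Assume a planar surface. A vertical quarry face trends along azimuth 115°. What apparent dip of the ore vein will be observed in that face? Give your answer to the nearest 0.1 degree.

Let the plane be z = a·x + b·y + c.
DH-12−DH-11: 789a + 315b = 68;  DH-13−DH-11: 201a + 431b = 32.
Solving gives a = 0.06948, b = 0.04184.
Unit vector along 115° is (sin 115°, cos 115°) = (0.9063, -0.4226).
Slope in that direction = a·(0.9063) + b·(-0.4226) = 0.04529.
Apparent dip = arctan|0.04529| = 2.6° (true dip is 4.6°, so apparent ≤ true as expected).

2.6°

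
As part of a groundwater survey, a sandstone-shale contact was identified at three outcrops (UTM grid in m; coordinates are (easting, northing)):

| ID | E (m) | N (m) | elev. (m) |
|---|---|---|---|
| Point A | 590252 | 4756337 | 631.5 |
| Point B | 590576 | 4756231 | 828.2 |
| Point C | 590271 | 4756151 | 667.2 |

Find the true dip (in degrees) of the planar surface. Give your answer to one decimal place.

30.1°

Let the plane be z = a·E + b·N + c.
Point B−Point A: 324a − 106b = 196.7;  Point C−Point A: 19a − 186b = 35.7.
Solving gives a = 0.56312, b = −0.13441.
Gradient magnitude |∇z| = √(a² + b²) = √(0.31711 + 0.01807) = 0.57894.
True dip = arctan(0.57894) = 30.1°, dipping toward WNW (azimuth ≈ 283°).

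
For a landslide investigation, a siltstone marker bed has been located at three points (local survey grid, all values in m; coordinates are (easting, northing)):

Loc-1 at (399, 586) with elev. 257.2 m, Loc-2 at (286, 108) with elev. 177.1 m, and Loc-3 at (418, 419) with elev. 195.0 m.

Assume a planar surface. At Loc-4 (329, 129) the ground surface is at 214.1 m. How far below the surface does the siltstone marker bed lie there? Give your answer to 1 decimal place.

Two edge vectors: Loc-1→Loc-2 = (-113, -478, -80.1), Loc-1→Loc-3 = (19, -167, -62.2).
Normal n = (Loc-1→Loc-2) × (Loc-1→Loc-3) = (16354.9, -8550.5, 27953).
So ∂z/∂E = −n_x/n_z = −0.58509 and ∂z/∂N = −n_y/n_z = 0.30589.
Intercept c from Loc-1: 257.2 + 233.45 − 179.25 = 311.40.
At (329, 129): z_contact = −192.49 + 39.46 + 311.40 = 158.36 m.
Depth below ground = 214.1 − 158.36 = 55.7 m.

55.7 m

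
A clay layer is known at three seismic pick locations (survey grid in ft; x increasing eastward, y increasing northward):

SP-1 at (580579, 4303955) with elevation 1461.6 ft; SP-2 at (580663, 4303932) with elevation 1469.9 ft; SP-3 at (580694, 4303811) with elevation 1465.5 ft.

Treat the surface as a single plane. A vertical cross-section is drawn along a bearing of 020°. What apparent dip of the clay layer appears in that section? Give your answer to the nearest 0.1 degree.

5.8°

Two edge vectors: SP-1→SP-2 = (84, -23, 8.3), SP-1→SP-3 = (115, -144, 3.9).
Normal n = (SP-1→SP-2) × (SP-1→SP-3) = (1105.5, 626.9, -9451).
So ∂z/∂x = −n_x/n_z = 0.11697 and ∂z/∂y = −n_y/n_z = 0.06633.
Unit vector along 020° is (sin 20°, cos 20°) = (0.3420, 0.9397).
Slope in that direction = a·(0.3420) + b·(0.9397) = 0.10234.
Apparent dip = arctan|0.10234| = 5.8° (true dip is 7.7°, so apparent ≤ true as expected).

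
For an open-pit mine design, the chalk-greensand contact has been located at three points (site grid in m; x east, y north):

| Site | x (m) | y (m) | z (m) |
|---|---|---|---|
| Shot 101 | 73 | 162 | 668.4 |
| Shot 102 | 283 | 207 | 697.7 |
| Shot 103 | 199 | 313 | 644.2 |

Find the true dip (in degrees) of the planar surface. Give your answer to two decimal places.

Two edge vectors: Shot 101→Shot 102 = (210, 45, 29.3), Shot 101→Shot 103 = (126, 151, -24.2).
Normal n = (Shot 101→Shot 102) × (Shot 101→Shot 103) = (-5513.3, 8773.8, 26040).
So ∂z/∂x = −n_x/n_z = 0.21172 and ∂z/∂y = −n_y/n_z = −0.33694.
Gradient magnitude |∇z| = √(a² + b²) = √(0.04483 + 0.11353) = 0.39794.
True dip = arctan(0.39794) = 21.70°, dipping toward NNW (azimuth ≈ 328°).

21.70°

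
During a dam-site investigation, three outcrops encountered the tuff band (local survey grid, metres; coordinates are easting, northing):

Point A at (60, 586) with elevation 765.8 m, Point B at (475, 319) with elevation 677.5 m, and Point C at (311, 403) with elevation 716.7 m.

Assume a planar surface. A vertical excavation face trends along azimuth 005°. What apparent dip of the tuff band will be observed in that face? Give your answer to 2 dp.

12.91°

Let the plane be z = a·easting + b·northing + c.
Point B−Point A: 415a − 267b = −88.3;  Point C−Point A: 251a − 183b = −49.1.
Solving gives a = −0.34153, b = −0.20013.
Unit vector along 005° is (sin 5°, cos 5°) = (0.0872, 0.9962).
Slope in that direction = a·(0.0872) + b·(0.9962) = −0.22914.
Apparent dip = arctan|0.22914| = 12.91° (true dip is 21.6°, so apparent ≤ true as expected).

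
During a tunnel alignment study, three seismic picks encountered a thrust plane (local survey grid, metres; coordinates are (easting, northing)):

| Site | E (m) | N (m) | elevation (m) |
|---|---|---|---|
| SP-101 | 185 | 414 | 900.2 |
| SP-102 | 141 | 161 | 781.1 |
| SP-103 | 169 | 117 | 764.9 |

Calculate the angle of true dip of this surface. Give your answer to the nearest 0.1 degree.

25.0°

Let the plane be z = a·E + b·N + c.
SP-102−SP-101: −44a − 253b = −119.1;  SP-103−SP-101: −16a − 297b = −135.3.
Solving gives a = 0.12659, b = 0.44874.
Gradient magnitude |∇z| = √(a² + b²) = √(0.01602 + 0.20136) = 0.46625.
True dip = arctan(0.46625) = 25.0°, dipping toward SSW (azimuth ≈ 196°).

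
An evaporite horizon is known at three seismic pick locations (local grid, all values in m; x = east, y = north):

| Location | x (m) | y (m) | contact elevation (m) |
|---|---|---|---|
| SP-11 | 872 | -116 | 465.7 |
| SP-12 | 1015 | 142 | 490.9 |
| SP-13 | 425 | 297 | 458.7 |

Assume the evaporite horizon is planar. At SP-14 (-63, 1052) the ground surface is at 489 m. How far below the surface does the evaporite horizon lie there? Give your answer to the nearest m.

20 m

Two edge vectors: SP-11→SP-12 = (143, 258, 25.2), SP-11→SP-13 = (-447, 413, -7).
Normal n = (SP-11→SP-12) × (SP-11→SP-13) = (-12213.6, -10263.4, 174385).
So ∂z/∂x = −n_x/n_z = 0.07004 and ∂z/∂y = −n_y/n_z = 0.05885.
Intercept c from SP-11: 465.7 − 61.07 + 6.83 = 411.45.
At (-63, 1052): z_contact = −4.4 + 61.9 + 411.45 = 469.0 m.
Depth below ground = 489 − 469.0 = 20 m.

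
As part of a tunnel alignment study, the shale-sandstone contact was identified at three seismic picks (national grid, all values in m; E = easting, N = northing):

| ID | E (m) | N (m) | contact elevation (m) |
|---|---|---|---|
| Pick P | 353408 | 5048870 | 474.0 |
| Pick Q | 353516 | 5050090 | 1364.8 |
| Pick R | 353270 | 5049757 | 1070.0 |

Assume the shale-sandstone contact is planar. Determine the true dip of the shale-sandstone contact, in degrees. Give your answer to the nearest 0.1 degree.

36.8°

Two edge vectors: Pick P→Pick Q = (108, 1220, 890.8), Pick P→Pick R = (-138, 887, 596).
Normal n = (Pick P→Pick Q) × (Pick P→Pick R) = (-63019.6, -187298.4, 264156).
So ∂z/∂E = −n_x/n_z = 0.23857 and ∂z/∂N = −n_y/n_z = 0.70904.
Gradient magnitude |∇z| = √(a² + b²) = √(0.05692 + 0.50274) = 0.74810.
True dip = arctan(0.74810) = 36.8°, dipping toward SSW (azimuth ≈ 199°).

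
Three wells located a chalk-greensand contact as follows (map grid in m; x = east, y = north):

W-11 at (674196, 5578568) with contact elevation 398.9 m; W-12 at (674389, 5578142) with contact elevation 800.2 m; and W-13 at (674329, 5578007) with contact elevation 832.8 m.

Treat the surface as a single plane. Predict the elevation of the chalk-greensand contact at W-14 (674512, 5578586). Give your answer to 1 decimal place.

Two edge vectors: W-11→W-12 = (193, -426, 401.3), W-11→W-13 = (133, -561, 433.9).
Normal n = (W-11→W-12) × (W-11→W-13) = (40287.9, -30369.8, -51615).
So ∂z/∂x = −n_x/n_z = 0.780546353 and ∂z/∂y = −n_y/n_z = −0.588390972.
Intercept c from W-11: 398.9 − 526241.23 + 3282379.05 = 2756536.72.
At (674512, 5578586): z = 526487.9 − 3282389.6 + 2756536.72 = 635.0 m.

635.0 m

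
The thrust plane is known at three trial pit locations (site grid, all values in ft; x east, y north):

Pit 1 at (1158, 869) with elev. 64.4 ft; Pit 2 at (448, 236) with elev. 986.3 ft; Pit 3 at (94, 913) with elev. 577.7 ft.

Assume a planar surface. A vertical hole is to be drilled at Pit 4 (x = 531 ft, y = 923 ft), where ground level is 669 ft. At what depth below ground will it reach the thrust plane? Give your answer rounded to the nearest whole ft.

Two edge vectors: Pit 1→Pit 2 = (-710, -633, 921.9), Pit 1→Pit 3 = (-1064, 44, 513.3).
Normal n = (Pit 1→Pit 2) × (Pit 1→Pit 3) = (-365482.5, -616458.6, -704752).
So ∂z/∂x = −n_x/n_z = −0.51860 and ∂z/∂y = −n_y/n_z = −0.87472.
Intercept c from Pit 1: 64.4 + 600.54 + 760.13 = 1425.06.
At (531, 923): z_contact = −275.4 − 807.4 + 1425.06 = 342.3 ft.
Depth below ground = 669 − 342.3 = 327 ft.

327 ft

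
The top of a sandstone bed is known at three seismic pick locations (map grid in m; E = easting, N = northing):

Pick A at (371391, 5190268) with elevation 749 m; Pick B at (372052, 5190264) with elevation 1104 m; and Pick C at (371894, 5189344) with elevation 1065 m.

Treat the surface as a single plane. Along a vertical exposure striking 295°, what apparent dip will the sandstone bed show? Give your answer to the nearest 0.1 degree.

Let the plane be z = a·E + b·N + c.
Pick B−Pick A: 661a − 4b = 355;  Pick C−Pick A: 503a − 924b = 316.
Solving gives a = 0.53676, b = −0.04979.
Unit vector along 295° is (sin 295°, cos 295°) = (-0.9063, 0.4226).
Slope in that direction = a·(-0.9063) + b·(0.4226) = −0.50752.
Apparent dip = arctan|0.50752| = 26.9° (true dip is 28.3°, so apparent ≤ true as expected).

26.9°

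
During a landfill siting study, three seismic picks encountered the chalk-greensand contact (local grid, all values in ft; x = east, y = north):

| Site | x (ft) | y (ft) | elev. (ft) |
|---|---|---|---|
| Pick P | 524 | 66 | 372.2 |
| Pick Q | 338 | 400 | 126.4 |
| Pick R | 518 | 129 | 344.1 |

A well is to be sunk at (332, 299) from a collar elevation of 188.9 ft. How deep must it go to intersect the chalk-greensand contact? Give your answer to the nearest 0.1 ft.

27.3 ft

Let the plane be z = a·x + b·y + c.
Pick Q−Pick P: −186a + 334b = −245.8;  Pick R−Pick P: −6a + 63b = −28.1.
Solving gives a = 0.62796, b = −0.38623.
Then c = 372.2 − a·524 − b·66 = 68.64.
At (332, 299): z_contact = 208.48 − 115.48 + 68.64 = 161.64 ft.
Depth below ground = 188.9 − 161.64 = 27.3 ft.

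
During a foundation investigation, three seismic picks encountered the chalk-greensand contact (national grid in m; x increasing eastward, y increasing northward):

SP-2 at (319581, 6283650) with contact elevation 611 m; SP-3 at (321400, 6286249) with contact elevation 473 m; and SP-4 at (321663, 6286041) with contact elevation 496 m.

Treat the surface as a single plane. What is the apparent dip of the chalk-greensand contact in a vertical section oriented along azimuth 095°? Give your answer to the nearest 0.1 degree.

2.0°

Let the plane be z = a·x + b·y + c.
SP-3−SP-2: 1819a + 2599b = −138;  SP-4−SP-2: 2082a + 2391b = −115.
Solving gives a = 0.02926, b = −0.07358.
Unit vector along 095° is (sin 95°, cos 95°) = (0.9962, -0.0872).
Slope in that direction = a·(0.9962) + b·(-0.0872) = 0.03556.
Apparent dip = arctan|0.03556| = 2.0° (true dip is 4.5°, so apparent ≤ true as expected).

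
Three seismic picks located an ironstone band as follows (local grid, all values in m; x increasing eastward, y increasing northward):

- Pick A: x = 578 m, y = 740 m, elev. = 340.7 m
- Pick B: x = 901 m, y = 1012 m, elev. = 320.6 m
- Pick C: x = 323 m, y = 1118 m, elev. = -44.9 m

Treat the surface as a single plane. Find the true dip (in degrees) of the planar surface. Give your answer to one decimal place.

40.3°

Two edge vectors: Pick A→Pick B = (323, 272, -20.1), Pick A→Pick C = (-255, 378, -385.6).
Normal n = (Pick A→Pick B) × (Pick A→Pick C) = (-97285.4, 129674.3, 191454).
So ∂z/∂x = −n_x/n_z = 0.50814 and ∂z/∂y = −n_y/n_z = −0.67731.
Gradient magnitude |∇z| = √(a² + b²) = √(0.25821 + 0.45875) = 0.84673.
True dip = arctan(0.84673) = 40.3°, dipping toward NW (azimuth ≈ 323°).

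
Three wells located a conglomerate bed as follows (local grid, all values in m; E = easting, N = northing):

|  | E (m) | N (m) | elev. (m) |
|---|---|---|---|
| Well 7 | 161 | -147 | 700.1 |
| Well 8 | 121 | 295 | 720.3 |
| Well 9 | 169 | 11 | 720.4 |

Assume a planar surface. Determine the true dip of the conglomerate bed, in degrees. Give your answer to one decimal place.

Let the plane be z = a·E + b·N + c.
Well 8−Well 7: −40a + 442b = 20.2;  Well 9−Well 7: 8a + 158b = 20.3.
Solving gives a = 0.58655, b = 0.09878.
Gradient magnitude |∇z| = √(a² + b²) = √(0.34404 + 0.00976) = 0.59481.
True dip = arctan(0.59481) = 30.7°, dipping toward W (azimuth ≈ 260°).

30.7°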